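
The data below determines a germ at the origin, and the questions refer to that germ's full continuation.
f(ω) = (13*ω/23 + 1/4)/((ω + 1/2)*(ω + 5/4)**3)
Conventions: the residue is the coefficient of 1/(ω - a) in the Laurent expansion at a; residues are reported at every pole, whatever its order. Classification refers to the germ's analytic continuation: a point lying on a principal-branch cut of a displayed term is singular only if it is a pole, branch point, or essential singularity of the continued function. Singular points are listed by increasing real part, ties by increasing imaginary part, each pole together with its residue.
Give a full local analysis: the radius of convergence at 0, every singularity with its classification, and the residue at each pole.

Radius of convergence at 0: 1/2.
At -5/4: a pole of order 3; residue 16/207.
At -1/2: a pole of order 1; residue -16/207.

Denominator factor (ω + 1/2): pole of order 1 at -1/2, modulus 1/2.
Denominator factor (ω + 5/4)^3: pole of order 3 at -5/4, modulus 5/4.
The radius of convergence is the smallest modulus among the singular points: 1/2.
At the order-3 pole -5/4 set g(ω) = (ω - (-5/4))^3*f(ω) = (13*ω/23 + 1/4)/(ω + 1/2).
Order-3 pole: residue = g''(a)/2; g''(-5/4) = 32/207, so the residue is 16/207.
At the order-1 pole -1/2 set g(ω) = (ω - (-1/2))*f(ω) = (13*ω/23 + 1/4)/(ω + 5/4)**3.
Simple pole: residue = g(a) at a = -1/2, which is -16/207.
List the singular points by increasing real part (a conjugate pair: the negative imaginary part first).


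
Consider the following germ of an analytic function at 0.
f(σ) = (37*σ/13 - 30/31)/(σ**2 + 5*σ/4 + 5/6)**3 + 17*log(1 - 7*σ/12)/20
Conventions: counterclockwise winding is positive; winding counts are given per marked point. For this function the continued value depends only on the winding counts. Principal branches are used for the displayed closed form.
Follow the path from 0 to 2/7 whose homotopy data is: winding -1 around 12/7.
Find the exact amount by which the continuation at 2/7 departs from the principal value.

The rational part is single-valued and drops out of the difference; each branch term changes only by its own monodromy.
(17/20)*log(1 - σ/(12/7)): each positive loop around 12/7 adds 2*pi*i to the log, so winding -1 contributes (17/20)*(-1)*2*pi*i = -(17/10)*pi*i.
Summing the contributions at σ = 2/7 gives -(17/10)*pi*i.

Continued minus principal equals -(17/10)*pi*i.


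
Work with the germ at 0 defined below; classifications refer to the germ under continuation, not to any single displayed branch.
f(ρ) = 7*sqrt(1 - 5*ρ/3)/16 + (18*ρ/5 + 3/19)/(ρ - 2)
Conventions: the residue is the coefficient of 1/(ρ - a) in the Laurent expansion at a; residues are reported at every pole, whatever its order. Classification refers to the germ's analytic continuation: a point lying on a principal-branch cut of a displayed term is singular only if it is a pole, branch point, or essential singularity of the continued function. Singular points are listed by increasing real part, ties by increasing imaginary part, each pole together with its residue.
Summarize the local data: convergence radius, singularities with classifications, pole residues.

Radius of convergence at 0: 3/5.
At 3/5: an algebraic (square-root) branch point.
At 2: a pole of order 1; residue 699/95.

Denominator factor (ρ - 2): pole of order 1 at 2, modulus 2.
Branch term (7/16)*sqrt(1 - ρ/(3/5)): its argument vanishes at ρ = 3/5, a square-root branch point, modulus 3/5.
The radius of convergence is the smallest modulus among the singular points: 3/5.
The branch term is analytic at 2 and contributes nothing to the residue; only the rational part matters.
At the order-1 pole 2 set g(ρ) = (ρ - (2))*(rational part) = 18*ρ/5 + 3/19.
Simple pole: residue = g(a) at a = 2, which is 699/95.
List the singular points by increasing real part (a conjugate pair: the negative imaginary part first).


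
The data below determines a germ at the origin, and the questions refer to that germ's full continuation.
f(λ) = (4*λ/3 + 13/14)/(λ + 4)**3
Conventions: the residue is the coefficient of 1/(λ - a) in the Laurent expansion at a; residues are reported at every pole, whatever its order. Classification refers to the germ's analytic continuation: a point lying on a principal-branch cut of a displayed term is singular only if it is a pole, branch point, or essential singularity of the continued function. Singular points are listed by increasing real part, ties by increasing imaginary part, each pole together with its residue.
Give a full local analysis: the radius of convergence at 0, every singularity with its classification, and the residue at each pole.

Radius of convergence at 0: 4.
At -4: a pole of order 3; residue 0.

Denominator factor (λ + 4)^3: pole of order 3 at -4, modulus 4.
The radius of convergence is the smallest modulus among the singular points: 4.
At the order-3 pole -4 set g(λ) = (λ - (-4))^3*f(λ) = 4*λ/3 + 13/14.
Order-3 pole: residue = g''(a)/2; g''(-4) = 0, so the residue is 0.


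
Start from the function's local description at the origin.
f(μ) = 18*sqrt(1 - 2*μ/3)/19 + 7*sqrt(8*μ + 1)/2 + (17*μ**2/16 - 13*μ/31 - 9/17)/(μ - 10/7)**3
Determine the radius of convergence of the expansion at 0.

Denominator factor (μ - 10/7)^3: pole of order 3 at 10/7, modulus 10/7.
Branch term (7/2)*sqrt(1 - μ/(-1/8)): its argument vanishes at μ = -1/8, a square-root branch point, modulus 1/8.
Branch term (18/19)*sqrt(1 - μ/(3/2)): its argument vanishes at μ = 3/2, a square-root branch point, modulus 3/2.
The radius of convergence is the smallest modulus among the singular points: 1/8.

The radius of convergence is 1/8.


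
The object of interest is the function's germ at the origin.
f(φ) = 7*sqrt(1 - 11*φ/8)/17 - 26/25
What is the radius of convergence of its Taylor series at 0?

The radius of convergence is 8/11.

Branch term (7/17)*sqrt(1 - φ/(8/11)): its argument vanishes at φ = 8/11, a square-root branch point, modulus 8/11.
The radius of convergence is the smallest modulus among the singular points: 8/11.


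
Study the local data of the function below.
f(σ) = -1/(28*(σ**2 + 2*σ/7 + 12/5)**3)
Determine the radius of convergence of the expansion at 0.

The radius of convergence is (2/5)*sqrt(15).

Denominator factor (σ**2 + 2*σ/7 + 12/5)^3: discriminant -2332/245, complex-conjugate roots (-1/7) + ((1/35)*sqrt(2915))*i and (-1/7) - ((1/35)*sqrt(2915))*i; poles of order 3, moduli (2/5)*sqrt(15) and (2/5)*sqrt(15).
The radius of convergence is the smallest modulus among the singular points: (2/5)*sqrt(15).


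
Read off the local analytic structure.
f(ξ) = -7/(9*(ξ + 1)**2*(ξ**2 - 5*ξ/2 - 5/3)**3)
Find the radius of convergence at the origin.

Denominator factor (ξ**2 - 5*ξ/2 - 5/3)^3: discriminant 155/12, real irrational roots 5/4 + (1/12)*sqrt(465) and 5/4 - (1/12)*sqrt(465); poles of order 3, moduli 5/4 + (1/12)*sqrt(465) and -5/4 + (1/12)*sqrt(465).
Denominator factor (ξ + 1)^2: pole of order 2 at -1, modulus 1.
The radius of convergence is the smallest modulus among the singular points: -5/4 + (1/12)*sqrt(465).

The radius of convergence is -5/4 + (1/12)*sqrt(465).


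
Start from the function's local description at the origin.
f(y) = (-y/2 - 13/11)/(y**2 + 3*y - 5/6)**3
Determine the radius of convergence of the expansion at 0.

Denominator factor (y**2 + 3*y - 5/6)^3: discriminant 37/3, real irrational roots -3/2 + (1/6)*sqrt(111) and -3/2 - (1/6)*sqrt(111); poles of order 3, moduli -3/2 + (1/6)*sqrt(111) and 3/2 + (1/6)*sqrt(111).
The radius of convergence is the smallest modulus among the singular points: -3/2 + (1/6)*sqrt(111).

The radius of convergence is -3/2 + (1/6)*sqrt(111).


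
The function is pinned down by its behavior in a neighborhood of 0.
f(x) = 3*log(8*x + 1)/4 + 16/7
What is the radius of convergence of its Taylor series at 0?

Branch term (3/4)*log(1 - x/(-1/8)): its argument vanishes at x = -1/8, a logarithmic branch point, modulus 1/8.
The radius of convergence is the smallest modulus among the singular points: 1/8.

The radius of convergence is 1/8.


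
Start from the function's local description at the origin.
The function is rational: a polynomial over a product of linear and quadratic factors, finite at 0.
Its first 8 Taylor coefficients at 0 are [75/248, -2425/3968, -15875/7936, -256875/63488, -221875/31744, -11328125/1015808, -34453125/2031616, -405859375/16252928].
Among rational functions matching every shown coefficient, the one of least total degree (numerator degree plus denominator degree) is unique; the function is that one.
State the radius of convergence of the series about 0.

No rational of total degree below 3 reproduces all 8 coefficients; solving the [1/2] Pade equations on them gives f(χ) = (6/31 - 7*χ/8)/(χ - 4/5)**2, whose expansion matches every shown term.
Denominator factor (χ - 4/5)^2: pole of order 2 at 4/5, modulus 4/5.
The radius of convergence is the smallest modulus among the singular points: 4/5.

The radius of convergence is 4/5.


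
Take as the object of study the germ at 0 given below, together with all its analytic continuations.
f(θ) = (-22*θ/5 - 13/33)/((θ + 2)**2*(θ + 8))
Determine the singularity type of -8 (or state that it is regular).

The point is a pole of order 1.

The denominator factor θ + 8 vanishes at -8 and appears to the power 1; the numerator there equals 5743/165, nonzero, and no other factor vanishes.
Hence a pole whose order is the multiplicity, 1.


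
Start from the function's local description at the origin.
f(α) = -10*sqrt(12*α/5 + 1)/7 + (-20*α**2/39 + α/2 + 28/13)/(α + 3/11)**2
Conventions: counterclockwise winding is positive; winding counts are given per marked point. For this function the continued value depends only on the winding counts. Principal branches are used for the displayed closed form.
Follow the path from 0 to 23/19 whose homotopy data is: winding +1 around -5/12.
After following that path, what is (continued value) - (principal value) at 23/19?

The rational part is single-valued and drops out of the difference; each branch term changes only by its own monodromy.
(-10/7)*sqrt(1 - α/(-5/12)): winding +1 is odd, the square root flips sign, contributing -2*(-10/7)*sqrt(1 - (23/19)/(-5/12)) = -2*(-10/7)*sqrt(371/95) = (4/133)*sqrt(35245).
Summing the contributions at α = 23/19 gives (4/133)*sqrt(35245).

Continued minus principal equals (4/133)*sqrt(35245).


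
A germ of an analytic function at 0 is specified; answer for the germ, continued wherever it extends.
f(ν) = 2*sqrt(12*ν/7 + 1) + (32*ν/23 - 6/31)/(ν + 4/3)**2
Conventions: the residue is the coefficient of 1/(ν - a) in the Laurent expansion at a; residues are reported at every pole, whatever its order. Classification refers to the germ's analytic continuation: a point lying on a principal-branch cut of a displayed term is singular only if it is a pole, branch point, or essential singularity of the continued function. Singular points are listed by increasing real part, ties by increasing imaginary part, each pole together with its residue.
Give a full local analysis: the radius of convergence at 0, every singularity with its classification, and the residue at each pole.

Radius of convergence at 0: 7/12.
At -4/3: a pole of order 2; residue 32/23.
At -7/12: an algebraic (square-root) branch point.

Denominator factor (ν + 4/3)^2: pole of order 2 at -4/3, modulus 4/3.
Branch term (2)*sqrt(1 - ν/(-7/12)): its argument vanishes at ν = -7/12, a square-root branch point, modulus 7/12.
The radius of convergence is the smallest modulus among the singular points: 7/12.
The branch term is analytic at -4/3 and contributes nothing to the residue; only the rational part matters.
At the order-2 pole -4/3 set g(ν) = (ν - (-4/3))^2*(rational part) = 32*ν/23 - 6/31.
Order-2 pole: residue = g'(a); g'(-4/3) = 32/23, so the residue is 32/23.
List the singular points by increasing real part (a conjugate pair: the negative imaginary part first).


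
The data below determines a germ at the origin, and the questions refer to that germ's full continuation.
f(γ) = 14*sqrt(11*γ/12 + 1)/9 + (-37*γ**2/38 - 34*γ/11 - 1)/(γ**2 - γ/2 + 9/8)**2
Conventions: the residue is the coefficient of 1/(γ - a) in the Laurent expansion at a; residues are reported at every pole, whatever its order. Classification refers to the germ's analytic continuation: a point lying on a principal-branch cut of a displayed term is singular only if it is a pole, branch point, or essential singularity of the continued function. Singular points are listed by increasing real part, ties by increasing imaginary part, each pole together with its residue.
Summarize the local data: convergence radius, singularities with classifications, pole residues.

Denominator factor (γ**2 - γ/2 + 9/8)^2: discriminant -17/4, complex-conjugate roots (1/4) + ((1/4)*sqrt(17))*i and (1/4) - ((1/4)*sqrt(17))*i; poles of order 2, moduli (3/4)*sqrt(2) and (3/4)*sqrt(2).
Branch term (14/9)*sqrt(1 - γ/(-12/11)): its argument vanishes at γ = -12/11, a square-root branch point, modulus 12/11.
The radius of convergence is the smallest modulus among the singular points: (3/4)*sqrt(2).
The branch term is analytic at (1/4) - ((1/4)*sqrt(17))*i and contributes nothing to the residue; only the rational part matters.
The factor γ**2 - γ/2 + 9/8 splits as (γ - a)(γ - a') with a = (1/4) - ((1/4)*sqrt(17))*i, a' = (1/4) + ((1/4)*sqrt(17))*i. At the order-2 pole a set g(γ) = (γ - a)^2*(rational part) = [-37*γ**2/38 - 34*γ/11 - 1] / (γ - a')^2.
Order-2 pole: residue = g'(a); g'((1/4) - ((1/4)*sqrt(17))*i) = -((9591/60401)*sqrt(17))*i, so the residue is -((9591/60401)*sqrt(17))*i.
The branch term is analytic at (1/4) + ((1/4)*sqrt(17))*i and contributes nothing to the residue; only the rational part matters.
The factor γ**2 - γ/2 + 9/8 splits as (γ - a)(γ - a') with a = (1/4) + ((1/4)*sqrt(17))*i, a' = (1/4) - ((1/4)*sqrt(17))*i. At the order-2 pole a set g(γ) = (γ - a)^2*(rational part) = [-37*γ**2/38 - 34*γ/11 - 1] / (γ - a')^2.
Order-2 pole: residue = g'(a); g'((1/4) + ((1/4)*sqrt(17))*i) = ((9591/60401)*sqrt(17))*i, so the residue is ((9591/60401)*sqrt(17))*i.
List the singular points by increasing real part (a conjugate pair: the negative imaginary part first).

Radius of convergence at 0: (3/4)*sqrt(2).
At -12/11: an algebraic (square-root) branch point.
At (1/4) - ((1/4)*sqrt(17))*i: a pole of order 2; residue -((9591/60401)*sqrt(17))*i.
At (1/4) + ((1/4)*sqrt(17))*i: a pole of order 2; residue ((9591/60401)*sqrt(17))*i.


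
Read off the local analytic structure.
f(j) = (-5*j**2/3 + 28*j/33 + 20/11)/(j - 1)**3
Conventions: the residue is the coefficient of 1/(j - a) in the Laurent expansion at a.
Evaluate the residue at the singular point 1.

The residue is -5/3.

At the order-3 pole 1 set g(j) = (j - (1))^3*f(j) = -5*j**2/3 + 28*j/33 + 20/11.
Order-3 pole: residue = g''(a)/2; g''(1) = -10/3, so the residue is -5/3.


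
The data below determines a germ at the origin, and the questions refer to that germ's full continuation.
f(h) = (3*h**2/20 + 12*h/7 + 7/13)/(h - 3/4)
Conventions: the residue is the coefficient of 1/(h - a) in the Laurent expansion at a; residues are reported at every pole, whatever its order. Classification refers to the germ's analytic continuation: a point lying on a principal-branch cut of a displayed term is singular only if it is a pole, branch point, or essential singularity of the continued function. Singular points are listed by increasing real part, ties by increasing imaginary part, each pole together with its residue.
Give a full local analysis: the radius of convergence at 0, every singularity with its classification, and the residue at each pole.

Radius of convergence at 0: 3/4.
At 3/4: a pole of order 1; residue 55577/29120.

Denominator factor (h - 3/4): pole of order 1 at 3/4, modulus 3/4.
The radius of convergence is the smallest modulus among the singular points: 3/4.
At the order-1 pole 3/4 set g(h) = (h - (3/4))*f(h) = 3*h**2/20 + 12*h/7 + 7/13.
Simple pole: residue = g(a) at a = 3/4, which is 55577/29120.


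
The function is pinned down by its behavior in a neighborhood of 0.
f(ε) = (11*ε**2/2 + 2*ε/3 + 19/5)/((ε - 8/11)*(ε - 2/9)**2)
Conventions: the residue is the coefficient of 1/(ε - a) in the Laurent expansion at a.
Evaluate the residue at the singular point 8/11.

The residue is 352539/12500.

At the order-1 pole 8/11 set g(ε) = (ε - (8/11))*f(ε) = (11*ε**2/2 + 2*ε/3 + 19/5)/(ε - 2/9)**2.
Simple pole: residue = g(a) at a = 8/11, which is 352539/12500.


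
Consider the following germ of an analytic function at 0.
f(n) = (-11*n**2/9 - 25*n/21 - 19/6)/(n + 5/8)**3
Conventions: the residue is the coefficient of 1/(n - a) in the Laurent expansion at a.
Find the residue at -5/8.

The residue is -11/9.

At the order-3 pole -5/8 set g(n) = (n - (-5/8))^3*f(n) = -11*n**2/9 - 25*n/21 - 19/6.
Order-3 pole: residue = g''(a)/2; g''(-5/8) = -22/9, so the residue is -11/9.


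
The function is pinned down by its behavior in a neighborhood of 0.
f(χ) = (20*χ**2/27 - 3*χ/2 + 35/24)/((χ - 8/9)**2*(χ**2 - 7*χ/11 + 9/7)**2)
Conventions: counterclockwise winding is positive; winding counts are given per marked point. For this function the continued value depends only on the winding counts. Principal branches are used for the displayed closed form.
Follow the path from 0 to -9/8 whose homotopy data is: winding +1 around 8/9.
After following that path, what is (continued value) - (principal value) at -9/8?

The function is rational, hence single-valued: continuing it around any pole returns the same value, so the difference is 0.

Continued minus principal equals 0.


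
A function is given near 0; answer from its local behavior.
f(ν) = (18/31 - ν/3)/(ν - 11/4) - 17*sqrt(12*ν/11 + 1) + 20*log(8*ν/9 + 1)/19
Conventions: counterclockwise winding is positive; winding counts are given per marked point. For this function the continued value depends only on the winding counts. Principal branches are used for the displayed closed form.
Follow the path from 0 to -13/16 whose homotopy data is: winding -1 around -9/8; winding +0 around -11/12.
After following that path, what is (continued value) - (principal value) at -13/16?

Continued minus principal equals -(40/19)*pi*i.

The rational part is single-valued and drops out of the difference; each branch term changes only by its own monodromy.
(20/19)*log(1 - ν/(-9/8)): each positive loop around -9/8 adds 2*pi*i to the log, so winding -1 contributes (20/19)*(-1)*2*pi*i = -(40/19)*pi*i.
(-17)*sqrt(1 - ν/(-11/12)): winding +0 is even, the square root returns to the same sheet, contribution 0.
Summing the contributions at ν = -13/16 gives -(40/19)*pi*i.


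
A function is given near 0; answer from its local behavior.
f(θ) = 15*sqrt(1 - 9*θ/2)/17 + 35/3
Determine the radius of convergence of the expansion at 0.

Branch term (15/17)*sqrt(1 - θ/(2/9)): its argument vanishes at θ = 2/9, a square-root branch point, modulus 2/9.
The radius of convergence is the smallest modulus among the singular points: 2/9.

The radius of convergence is 2/9.


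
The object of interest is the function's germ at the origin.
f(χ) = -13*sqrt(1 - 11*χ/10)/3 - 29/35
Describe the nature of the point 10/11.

The point is an algebraic (square-root) branch point.

The term (-13/3)*sqrt(1 - χ/(10/11)) has argument 1 - 10/11/(10/11) = 0 at 10/11: a square-root (algebraic, two-sheeted) branch point; the remaining terms are analytic or single-valued there.


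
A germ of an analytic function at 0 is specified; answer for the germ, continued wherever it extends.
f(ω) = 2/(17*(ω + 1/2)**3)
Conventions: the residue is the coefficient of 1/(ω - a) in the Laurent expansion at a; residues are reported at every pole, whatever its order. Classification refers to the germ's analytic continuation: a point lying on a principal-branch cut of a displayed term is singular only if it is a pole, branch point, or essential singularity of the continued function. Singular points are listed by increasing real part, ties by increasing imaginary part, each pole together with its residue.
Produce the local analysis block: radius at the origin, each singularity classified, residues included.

Denominator factor (ω + 1/2)^3: pole of order 3 at -1/2, modulus 1/2.
The radius of convergence is the smallest modulus among the singular points: 1/2.
At the order-3 pole -1/2 set g(ω) = (ω - (-1/2))^3*f(ω) = 2/17.
Order-3 pole: residue = g''(a)/2; g''(-1/2) = 0, so the residue is 0.

Radius of convergence at 0: 1/2.
At -1/2: a pole of order 3; residue 0.


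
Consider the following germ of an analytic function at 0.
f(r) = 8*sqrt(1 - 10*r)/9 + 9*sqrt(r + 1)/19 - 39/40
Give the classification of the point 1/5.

There is no denominator, hence no pole anywhere.
Branch term sqrt(1 - r/(1/10)): argument at 1/5 is -1, nonzero, so 1/5 is not its branch point (a point on a principal cut is still regular for the continued germ).
Branch term sqrt(1 - r/(-1)): argument at 1/5 is 6/5, nonzero, so 1/5 is not its branch point (a point on a principal cut is still regular for the continued germ).
So the germ continues analytically to 1/5.

The point is a regular point.


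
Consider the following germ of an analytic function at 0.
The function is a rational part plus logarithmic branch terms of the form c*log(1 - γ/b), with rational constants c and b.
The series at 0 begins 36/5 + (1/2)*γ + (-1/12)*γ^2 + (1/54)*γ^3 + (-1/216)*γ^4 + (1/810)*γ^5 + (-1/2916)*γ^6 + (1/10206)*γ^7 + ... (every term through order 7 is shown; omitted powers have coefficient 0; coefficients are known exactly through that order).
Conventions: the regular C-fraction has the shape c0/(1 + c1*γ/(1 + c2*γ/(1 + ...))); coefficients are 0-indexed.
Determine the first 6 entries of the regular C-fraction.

The regular C-fraction coefficients are [36/5, -5/72, 17/72, 2/51, 13/102, 34/585].

Taylor coefficients (read off): a_0 = 36/5, a_1 = 1/2, a_2 = -1/12, a_3 = 1/54, a_4 = -1/216, a_5 = 1/810.
c0 = a_0 = 36/5. Peel one level at a time: if S = 1 + c*γ/S' with S'(0) = 1, then c is the γ-coefficient of S and S' = c*γ/(S - 1).
S_1 = c0/f = 1 + (-5/72)*γ + (85/5184)*γ^2 + ...; c1 = -5/72.
S_2 = c1*γ/(S_1 - 1) = 1 + (17/72)*γ + (-1/108)*γ^2 + ...; c2 = 17/72.
S_3 = c2*γ/(S_2 - 1) = 1 + (2/51)*γ + (-13/2601)*γ^2 + ...; c3 = 2/51.
S_4 = c3*γ/(S_3 - 1) = 1 + (13/102)*γ + (-1/135)*γ^2 + ...; c4 = 13/102.
S_5 = c4*γ/(S_4 - 1) = 1 + (34/585)*γ + ...; c5 = 34/585.


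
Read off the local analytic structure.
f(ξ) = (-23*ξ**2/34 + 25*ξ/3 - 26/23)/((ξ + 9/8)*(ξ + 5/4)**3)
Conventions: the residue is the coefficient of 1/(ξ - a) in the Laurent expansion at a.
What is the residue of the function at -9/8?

The residue is -2274500/391.

At the order-1 pole -9/8 set g(ξ) = (ξ - (-9/8))*f(ξ) = (-23*ξ**2/34 + 25*ξ/3 - 26/23)/(ξ + 5/4)**3.
Simple pole: residue = g(a) at a = -9/8, which is -2274500/391.


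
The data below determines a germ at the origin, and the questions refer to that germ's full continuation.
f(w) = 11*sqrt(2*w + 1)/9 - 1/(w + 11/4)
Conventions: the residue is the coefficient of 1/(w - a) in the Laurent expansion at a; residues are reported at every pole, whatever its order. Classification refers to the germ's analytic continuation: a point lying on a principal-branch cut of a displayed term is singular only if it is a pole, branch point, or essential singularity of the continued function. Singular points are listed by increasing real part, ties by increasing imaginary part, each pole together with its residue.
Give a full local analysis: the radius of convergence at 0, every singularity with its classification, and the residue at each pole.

Denominator factor (w + 11/4): pole of order 1 at -11/4, modulus 11/4.
Branch term (11/9)*sqrt(1 - w/(-1/2)): its argument vanishes at w = -1/2, a square-root branch point, modulus 1/2.
The radius of convergence is the smallest modulus among the singular points: 1/2.
The branch term is analytic at -11/4 and contributes nothing to the residue; only the rational part matters.
At the order-1 pole -11/4 set g(w) = (w - (-11/4))*(rational part) = -1.
Simple pole: residue = g(a) at a = -11/4, which is -1.
List the singular points by increasing real part (a conjugate pair: the negative imaginary part first).

Radius of convergence at 0: 1/2.
At -11/4: a pole of order 1; residue -1.
At -1/2: an algebraic (square-root) branch point.


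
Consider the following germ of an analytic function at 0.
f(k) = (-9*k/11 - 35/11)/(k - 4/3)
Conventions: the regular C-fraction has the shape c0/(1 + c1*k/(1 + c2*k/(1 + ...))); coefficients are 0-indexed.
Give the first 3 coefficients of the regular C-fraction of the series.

Taylor coefficients (expand at 0): a_0 = 105/44, a_1 = 423/176, a_2 = 1269/704.
c0 = a_0 = 105/44. Peel one level at a time: if S = 1 + c*k/S' with S'(0) = 1, then c is the k-coefficient of S and S' = c*k/(S - 1).
S_1 = c0/f = 1 + (-141/140)*k + (1269/4900)*k^2 + ...; c1 = -141/140.
S_2 = c1*k/(S_1 - 1) = 1 + (9/35)*k + ...; c2 = 9/35.

The regular C-fraction coefficients are [105/44, -141/140, 9/35].


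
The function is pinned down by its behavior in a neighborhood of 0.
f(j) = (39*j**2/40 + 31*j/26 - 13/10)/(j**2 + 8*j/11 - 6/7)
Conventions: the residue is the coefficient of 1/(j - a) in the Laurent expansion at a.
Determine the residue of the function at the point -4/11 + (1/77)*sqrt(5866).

The residue is 691/2860 - (140941/33553520)*sqrt(5866).

The factor j**2 + 8*j/11 - 6/7 splits as (j - a)(j - a') with a = -4/11 + (1/77)*sqrt(5866), a' = -4/11 - (1/77)*sqrt(5866). At the order-1 pole a set g(j) = (j - a)*f(j) = [39*j**2/40 + 31*j/26 - 13/10] / (j - a').
Simple pole: residue = g(a) at a = -4/11 + (1/77)*sqrt(5866), which is 691/2860 - (140941/33553520)*sqrt(5866).


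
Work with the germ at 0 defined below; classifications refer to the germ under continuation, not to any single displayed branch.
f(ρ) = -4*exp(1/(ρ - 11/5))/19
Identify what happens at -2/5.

There is no denominator, hence no pole anywhere.
The essential point of exp(1/(ρ - (11/5))) is 11/5, not -2/5.
So the germ continues analytically to -2/5.

The point is a regular point.


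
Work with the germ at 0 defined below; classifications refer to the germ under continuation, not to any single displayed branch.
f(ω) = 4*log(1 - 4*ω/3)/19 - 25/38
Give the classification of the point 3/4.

The term (4/19)*log(1 - ω/(3/4)) has argument 1 - 3/4/(3/4) = 0 at 3/4: a logarithmic (infinitely-sheeted) branch point; the remaining terms are analytic or single-valued there.

The point is a logarithmic branch point.


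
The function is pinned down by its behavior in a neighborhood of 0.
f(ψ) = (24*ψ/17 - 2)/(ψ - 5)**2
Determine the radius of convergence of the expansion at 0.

Denominator factor (ψ - 5)^2: pole of order 2 at 5, modulus 5.
The radius of convergence is the smallest modulus among the singular points: 5.

The radius of convergence is 5.


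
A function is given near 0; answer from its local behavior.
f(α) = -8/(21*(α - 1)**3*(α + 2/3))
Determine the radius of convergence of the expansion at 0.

The radius of convergence is 2/3.

Denominator factor (α - 1)^3: pole of order 3 at 1, modulus 1.
Denominator factor (α + 2/3): pole of order 1 at -2/3, modulus 2/3.
The radius of convergence is the smallest modulus among the singular points: 2/3.


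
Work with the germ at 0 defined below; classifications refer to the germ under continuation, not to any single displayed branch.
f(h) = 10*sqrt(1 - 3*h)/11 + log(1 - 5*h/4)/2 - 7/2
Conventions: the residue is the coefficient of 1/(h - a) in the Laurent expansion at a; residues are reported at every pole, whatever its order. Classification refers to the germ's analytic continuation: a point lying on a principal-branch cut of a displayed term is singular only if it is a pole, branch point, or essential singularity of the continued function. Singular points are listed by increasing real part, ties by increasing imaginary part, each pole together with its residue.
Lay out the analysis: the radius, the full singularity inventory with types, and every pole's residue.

Branch term (1/2)*log(1 - h/(4/5)): its argument vanishes at h = 4/5, a logarithmic branch point, modulus 4/5.
Branch term (10/11)*sqrt(1 - h/(1/3)): its argument vanishes at h = 1/3, a square-root branch point, modulus 1/3.
The radius of convergence is the smallest modulus among the singular points: 1/3.
List the singular points by increasing real part (a conjugate pair: the negative imaginary part first).

Radius of convergence at 0: 1/3.
At 1/3: an algebraic (square-root) branch point.
At 4/5: a logarithmic branch point.


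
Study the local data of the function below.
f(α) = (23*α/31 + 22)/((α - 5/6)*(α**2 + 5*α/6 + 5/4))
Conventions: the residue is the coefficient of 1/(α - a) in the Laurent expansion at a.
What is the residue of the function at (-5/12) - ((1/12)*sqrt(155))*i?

The factor α**2 + 5*α/6 + 5/4 splits as (α - a)(α - a') with a = (-5/12) - ((1/12)*sqrt(155))*i, a' = (-5/12) + ((1/12)*sqrt(155))*i. At the order-1 pole a set g(α) = (α - a)*f(α) = [(23*α/31 + 22)/(α - 5/6)] / (α - a').
Simple pole: residue = g(a) at a = (-5/12) - ((1/12)*sqrt(155))*i, which is (-12621/2945) - ((35241/91295)*sqrt(155))*i.

The residue is (-12621/2945) - ((35241/91295)*sqrt(155))*i.


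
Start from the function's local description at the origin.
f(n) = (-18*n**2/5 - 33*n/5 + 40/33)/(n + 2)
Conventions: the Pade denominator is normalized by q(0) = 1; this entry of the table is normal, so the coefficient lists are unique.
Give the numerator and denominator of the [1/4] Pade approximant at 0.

Taylor coefficients needed (expand at 0): a_0 = 20/33, a_1 = -1189/330, a_2 = 1/660, a_3 = -1/1320, a_4 = 1/2640, a_5 = -1/5280.
Write the denominator as Q(n) = 1 + q1*n + q2*n^2 + q3*n^3 + q4*n^4. Requiring Q*f - P = O(n^6) with deg P <= 1 kills the coefficients of n^2..n^5 in Q*f:
  n^2: a_2 + q1*a_1 + q2*a_0 = 0, i.e. 1/660 + (-1189/330)*q1 + (20/33)*q2 = 0.
  n^3: a_3 + q1*a_2 + q2*a_1 + q3*a_0 = 0, i.e. -1/1320 + (1/660)*q1 + (-1189/330)*q2 + (20/33)*q3 = 0.
  n^4: a_4 + q1*a_3 + q2*a_2 + q3*a_1 + q4*a_0 = 0, i.e. 1/2640 + (-1/1320)*q1 + (1/660)*q2 + (-1189/330)*q3 + (20/33)*q4 = 0.
  n^5: a_5 + q1*a_4 + q2*a_3 + q3*a_2 + q4*a_1 = 0, i.e. -1/5280 + (1/2640)*q1 + (-1/1320)*q2 + (1/660)*q3 + (-1189/330)*q4 = 0.
Solving this linear system: q1 = 52723/135918494, q2 = -13179/67959247, q3 = 6534/67959247, q4 = -3564/67959247.
The numerator is Q*f truncated at degree 1: P0 = a_0 = 20/33; P1 = a_1 + q1*a_0 = -26932757461/7475517170.

The Pade approximant has numerator coefficients [20/33, -26932757461/7475517170]; denominator coefficients [1, 52723/135918494, -13179/67959247, 6534/67959247, -3564/67959247].


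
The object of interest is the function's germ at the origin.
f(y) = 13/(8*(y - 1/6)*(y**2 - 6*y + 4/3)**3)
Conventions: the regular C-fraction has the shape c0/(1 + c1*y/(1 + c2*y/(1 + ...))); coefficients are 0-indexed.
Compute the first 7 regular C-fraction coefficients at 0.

The regular C-fraction coefficients are [-1053/256, -39/2, 96/13, -6633/1664, 467207/283008, -221734016/79461129, 249724541253/498056175064].

Taylor coefficients (expand at 0): a_0 = -1053/256, a_1 = -41067/512, a_2 = -995085/1024, a_3 = -9638109/1024, a_4 = -327326103/4096, a_5 = -5098047903/8192, a_6 = -74738133405/16384.
c0 = a_0 = -1053/256. Peel one level at a time: if S = 1 + c*y/S' with S'(0) = 1, then c is the y-coefficient of S and S' = c*y/(S - 1).
S_1 = c0/f = 1 + (-39/2)*y + (144)*y^2 + ...; c1 = -39/2.
S_2 = c1*y/(S_1 - 1) = 1 + (96/13)*y + (19899/676)*y^2 + ...; c2 = 96/13.
S_3 = c2*y/(S_2 - 1) = 1 + (-6633/1664)*y + (107817/16384)*y^2 + ...; c3 = -6633/1664.
S_4 = c3*y/(S_3 - 1) = 1 + (467207/283008)*y + (22519861/4888521)*y^2 + ...; c4 = 467207/283008.
S_5 = c4*y/(S_4 - 1) = 1 + (-221734016/79461129)*y + (1807142768/1291611721)*y^2 + ...; c5 = -221734016/79461129.
S_6 = c5*y/(S_5 - 1) = 1 + (249724541253/498056175064)*y + ...; c6 = 249724541253/498056175064.


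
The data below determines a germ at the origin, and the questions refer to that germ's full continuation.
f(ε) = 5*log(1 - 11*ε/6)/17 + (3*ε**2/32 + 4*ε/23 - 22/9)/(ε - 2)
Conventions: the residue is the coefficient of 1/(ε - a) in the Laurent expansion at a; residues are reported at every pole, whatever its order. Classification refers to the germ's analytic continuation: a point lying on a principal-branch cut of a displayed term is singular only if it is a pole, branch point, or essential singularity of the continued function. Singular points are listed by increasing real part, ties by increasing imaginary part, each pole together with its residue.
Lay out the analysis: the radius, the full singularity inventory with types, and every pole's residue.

Radius of convergence at 0: 6/11.
At 6/11: a logarithmic branch point.
At 2: a pole of order 1; residue -2851/1656.

Denominator factor (ε - 2): pole of order 1 at 2, modulus 2.
Branch term (5/17)*log(1 - ε/(6/11)): its argument vanishes at ε = 6/11, a logarithmic branch point, modulus 6/11.
The radius of convergence is the smallest modulus among the singular points: 6/11.
The branch term is analytic at 2 and contributes nothing to the residue; only the rational part matters.
At the order-1 pole 2 set g(ε) = (ε - (2))*(rational part) = 3*ε**2/32 + 4*ε/23 - 22/9.
Simple pole: residue = g(a) at a = 2, which is -2851/1656.
List the singular points by increasing real part (a conjugate pair: the negative imaginary part first).


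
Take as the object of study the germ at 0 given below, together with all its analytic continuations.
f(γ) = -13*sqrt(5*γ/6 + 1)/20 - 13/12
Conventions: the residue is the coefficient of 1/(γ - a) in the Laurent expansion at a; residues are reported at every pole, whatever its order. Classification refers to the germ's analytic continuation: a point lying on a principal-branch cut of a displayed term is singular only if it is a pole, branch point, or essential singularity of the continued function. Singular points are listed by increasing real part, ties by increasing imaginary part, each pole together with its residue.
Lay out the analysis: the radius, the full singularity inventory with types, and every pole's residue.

Radius of convergence at 0: 6/5.
At -6/5: an algebraic (square-root) branch point.

Branch term (-13/20)*sqrt(1 - γ/(-6/5)): its argument vanishes at γ = -6/5, a square-root branch point, modulus 6/5.
The radius of convergence is the smallest modulus among the singular points: 6/5.


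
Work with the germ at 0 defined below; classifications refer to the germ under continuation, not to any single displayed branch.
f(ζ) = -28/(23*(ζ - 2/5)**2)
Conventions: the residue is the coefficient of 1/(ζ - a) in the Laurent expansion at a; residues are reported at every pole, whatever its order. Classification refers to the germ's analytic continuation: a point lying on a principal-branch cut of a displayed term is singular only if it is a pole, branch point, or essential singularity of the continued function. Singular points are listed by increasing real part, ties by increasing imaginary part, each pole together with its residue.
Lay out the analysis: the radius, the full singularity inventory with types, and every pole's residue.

Radius of convergence at 0: 2/5.
At 2/5: a pole of order 2; residue 0.

Denominator factor (ζ - 2/5)^2: pole of order 2 at 2/5, modulus 2/5.
The radius of convergence is the smallest modulus among the singular points: 2/5.
At the order-2 pole 2/5 set g(ζ) = (ζ - (2/5))^2*f(ζ) = -28/23.
Order-2 pole: residue = g'(a); g'(2/5) = 0, so the residue is 0.


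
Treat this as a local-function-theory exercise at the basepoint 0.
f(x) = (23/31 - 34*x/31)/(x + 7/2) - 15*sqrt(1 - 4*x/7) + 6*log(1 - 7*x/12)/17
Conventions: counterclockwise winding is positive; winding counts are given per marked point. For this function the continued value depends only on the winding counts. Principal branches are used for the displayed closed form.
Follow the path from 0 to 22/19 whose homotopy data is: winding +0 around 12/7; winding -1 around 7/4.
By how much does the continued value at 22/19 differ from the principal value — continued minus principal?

The rational part is single-valued and drops out of the difference; each branch term changes only by its own monodromy.
(-15)*sqrt(1 - x/(7/4)): winding -1 is odd, the square root flips sign, contributing -2*(-15)*sqrt(1 - (22/19)/(7/4)) = -2*(-15)*sqrt(45/133) = (90/133)*sqrt(665).
(6/17)*log(1 - x/(12/7)): winding 0 around 12/7, so this term returns to its principal value, contribution 0.
Summing the contributions at x = 22/19 gives (90/133)*sqrt(665).

Continued minus principal equals (90/133)*sqrt(665).


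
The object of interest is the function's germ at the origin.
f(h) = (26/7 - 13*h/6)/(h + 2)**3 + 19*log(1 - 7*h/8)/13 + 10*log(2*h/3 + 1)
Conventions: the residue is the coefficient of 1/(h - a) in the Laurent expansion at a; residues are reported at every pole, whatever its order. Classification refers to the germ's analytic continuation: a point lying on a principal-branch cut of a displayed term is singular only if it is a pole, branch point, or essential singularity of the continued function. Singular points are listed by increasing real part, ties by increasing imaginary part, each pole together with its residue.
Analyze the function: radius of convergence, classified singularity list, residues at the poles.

Radius of convergence at 0: 8/7.
At -2: a pole of order 3; residue 0.
At -3/2: a logarithmic branch point.
At 8/7: a logarithmic branch point.

Denominator factor (h + 2)^3: pole of order 3 at -2, modulus 2.
Branch term (10)*log(1 - h/(-3/2)): its argument vanishes at h = -3/2, a logarithmic branch point, modulus 3/2.
Branch term (19/13)*log(1 - h/(8/7)): its argument vanishes at h = 8/7, a logarithmic branch point, modulus 8/7.
The radius of convergence is the smallest modulus among the singular points: 8/7.
The branch terms are analytic at -2 and contribute nothing to the residue; only the rational part matters.
At the order-3 pole -2 set g(h) = (h - (-2))^3*(rational part) = 26/7 - 13*h/6.
Order-3 pole: residue = g''(a)/2; g''(-2) = 0, so the residue is 0.
List the singular points by increasing real part (a conjugate pair: the negative imaginary part first).


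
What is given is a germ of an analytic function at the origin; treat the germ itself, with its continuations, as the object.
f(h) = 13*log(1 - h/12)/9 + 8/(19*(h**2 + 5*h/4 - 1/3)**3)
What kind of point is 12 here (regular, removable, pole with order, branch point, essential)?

The term (13/9)*log(1 - h/(12)) has argument 1 - 12/(12) = 0 at 12: a logarithmic (infinitely-sheeted) branch point; the remaining terms are analytic or single-valued there.

The point is a logarithmic branch point.


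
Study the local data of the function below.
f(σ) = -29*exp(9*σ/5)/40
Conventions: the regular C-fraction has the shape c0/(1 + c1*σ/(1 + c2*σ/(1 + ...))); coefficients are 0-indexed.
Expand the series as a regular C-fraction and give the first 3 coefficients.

Taylor coefficients (expand at 0): a_0 = -29/40, a_1 = -261/200, a_2 = -2349/2000.
c0 = a_0 = -29/40. Peel one level at a time: if S = 1 + c*σ/S' with S'(0) = 1, then c is the σ-coefficient of S and S' = c*σ/(S - 1).
S_1 = c0/f = 1 + (-9/5)*σ + (81/50)*σ^2 + ...; c1 = -9/5.
S_2 = c1*σ/(S_1 - 1) = 1 + (9/10)*σ + ...; c2 = 9/10.

The regular C-fraction coefficients are [-29/40, -9/5, 9/10].


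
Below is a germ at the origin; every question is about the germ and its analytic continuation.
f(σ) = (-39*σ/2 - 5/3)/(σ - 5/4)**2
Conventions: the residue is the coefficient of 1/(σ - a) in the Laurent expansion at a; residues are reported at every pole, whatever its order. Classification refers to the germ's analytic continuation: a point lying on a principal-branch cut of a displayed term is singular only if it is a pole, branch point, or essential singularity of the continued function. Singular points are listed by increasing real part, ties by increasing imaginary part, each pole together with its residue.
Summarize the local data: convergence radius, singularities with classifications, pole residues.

Denominator factor (σ - 5/4)^2: pole of order 2 at 5/4, modulus 5/4.
The radius of convergence is the smallest modulus among the singular points: 5/4.
At the order-2 pole 5/4 set g(σ) = (σ - (5/4))^2*f(σ) = -39*σ/2 - 5/3.
Order-2 pole: residue = g'(a); g'(5/4) = -39/2, so the residue is -39/2.

Radius of convergence at 0: 5/4.
At 5/4: a pole of order 2; residue -39/2.
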